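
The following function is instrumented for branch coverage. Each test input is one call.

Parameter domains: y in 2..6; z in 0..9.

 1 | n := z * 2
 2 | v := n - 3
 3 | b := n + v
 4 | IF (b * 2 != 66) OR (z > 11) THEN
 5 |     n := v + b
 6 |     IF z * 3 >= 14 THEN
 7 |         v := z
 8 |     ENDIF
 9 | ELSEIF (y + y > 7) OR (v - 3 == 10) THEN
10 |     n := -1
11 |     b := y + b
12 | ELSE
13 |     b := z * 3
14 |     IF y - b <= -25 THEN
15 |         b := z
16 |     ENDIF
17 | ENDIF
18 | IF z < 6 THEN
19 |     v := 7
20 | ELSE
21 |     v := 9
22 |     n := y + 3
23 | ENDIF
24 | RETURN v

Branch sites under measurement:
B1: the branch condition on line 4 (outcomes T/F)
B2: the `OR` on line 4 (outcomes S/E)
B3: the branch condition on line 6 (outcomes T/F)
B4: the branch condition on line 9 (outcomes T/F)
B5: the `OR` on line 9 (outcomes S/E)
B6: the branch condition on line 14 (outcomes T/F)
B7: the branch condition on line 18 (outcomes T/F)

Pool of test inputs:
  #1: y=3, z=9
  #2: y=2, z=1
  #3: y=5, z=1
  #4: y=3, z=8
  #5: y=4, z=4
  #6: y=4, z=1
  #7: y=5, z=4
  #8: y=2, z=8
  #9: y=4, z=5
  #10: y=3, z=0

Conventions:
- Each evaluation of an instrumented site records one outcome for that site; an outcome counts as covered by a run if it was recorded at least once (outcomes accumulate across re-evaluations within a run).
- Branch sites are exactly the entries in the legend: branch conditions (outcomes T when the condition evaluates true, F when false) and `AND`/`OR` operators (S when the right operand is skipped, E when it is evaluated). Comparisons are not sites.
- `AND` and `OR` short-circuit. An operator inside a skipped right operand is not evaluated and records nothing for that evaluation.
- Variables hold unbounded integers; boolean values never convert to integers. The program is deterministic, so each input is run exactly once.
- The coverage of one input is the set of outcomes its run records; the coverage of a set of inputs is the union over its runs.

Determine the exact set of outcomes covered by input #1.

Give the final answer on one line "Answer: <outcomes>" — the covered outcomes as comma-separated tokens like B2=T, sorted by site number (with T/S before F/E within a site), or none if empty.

Simulating input #1 (y=3, z=9) step by step:
  B2->E, B1->F, B5->E, B4->F, B6->F, B7->F
as a set, this run covers: B1=F, B2=E, B4=F, B5=E, B6=F, B7=F

Answer: B1=F, B2=E, B4=F, B5=E, B6=F, B7=F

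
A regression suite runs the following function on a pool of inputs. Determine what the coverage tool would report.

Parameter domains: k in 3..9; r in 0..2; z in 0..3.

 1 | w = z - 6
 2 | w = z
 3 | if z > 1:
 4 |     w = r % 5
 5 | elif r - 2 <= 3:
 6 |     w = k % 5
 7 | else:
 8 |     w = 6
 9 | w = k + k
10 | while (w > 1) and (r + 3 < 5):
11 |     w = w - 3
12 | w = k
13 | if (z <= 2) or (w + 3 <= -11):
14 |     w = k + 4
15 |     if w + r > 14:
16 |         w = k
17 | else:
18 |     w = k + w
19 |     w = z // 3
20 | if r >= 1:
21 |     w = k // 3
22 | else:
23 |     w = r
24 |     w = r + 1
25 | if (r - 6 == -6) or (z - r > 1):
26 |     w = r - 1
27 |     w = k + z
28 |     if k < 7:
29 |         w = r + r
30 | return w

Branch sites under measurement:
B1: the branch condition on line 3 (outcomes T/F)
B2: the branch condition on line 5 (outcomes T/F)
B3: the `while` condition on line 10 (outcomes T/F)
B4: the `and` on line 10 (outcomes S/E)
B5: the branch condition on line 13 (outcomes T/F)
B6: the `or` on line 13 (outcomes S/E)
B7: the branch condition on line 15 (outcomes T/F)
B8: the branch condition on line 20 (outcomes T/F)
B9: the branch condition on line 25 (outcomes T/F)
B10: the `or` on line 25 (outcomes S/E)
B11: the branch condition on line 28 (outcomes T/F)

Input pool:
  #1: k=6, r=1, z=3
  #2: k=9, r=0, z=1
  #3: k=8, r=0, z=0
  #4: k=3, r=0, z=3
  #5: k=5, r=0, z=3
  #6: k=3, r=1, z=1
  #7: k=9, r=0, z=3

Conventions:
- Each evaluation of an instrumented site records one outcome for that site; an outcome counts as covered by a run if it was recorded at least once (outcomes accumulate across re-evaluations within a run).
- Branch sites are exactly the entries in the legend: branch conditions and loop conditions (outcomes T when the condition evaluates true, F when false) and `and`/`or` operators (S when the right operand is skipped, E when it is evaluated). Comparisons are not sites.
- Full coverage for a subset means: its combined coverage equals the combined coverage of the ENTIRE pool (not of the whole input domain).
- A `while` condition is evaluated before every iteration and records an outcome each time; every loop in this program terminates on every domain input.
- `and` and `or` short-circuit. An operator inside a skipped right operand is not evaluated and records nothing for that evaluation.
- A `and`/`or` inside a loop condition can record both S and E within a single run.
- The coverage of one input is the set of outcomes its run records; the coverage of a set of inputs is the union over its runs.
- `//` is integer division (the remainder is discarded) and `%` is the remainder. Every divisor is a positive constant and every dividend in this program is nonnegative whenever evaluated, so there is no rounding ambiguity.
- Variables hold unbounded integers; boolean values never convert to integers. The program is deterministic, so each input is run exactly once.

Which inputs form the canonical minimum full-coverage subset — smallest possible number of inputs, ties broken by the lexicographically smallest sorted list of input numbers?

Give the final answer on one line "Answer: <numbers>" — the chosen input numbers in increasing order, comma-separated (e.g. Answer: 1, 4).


test 1 (k=6, r=1, z=3) fires B1->T, B4->E, B3->T, B4->E, B3->T, B4->E, B3->T, B4->E, B3->T, B4->S, B3->F, B6->E, B5->F, B8->T, ...; hits B1=T, B3=T, B3=F, B4=S, B4=E, B5=F, B6=E, B8=T, B9=T, B10=E, B11=T
test 2 (k=9, r=0, z=1) fires B1->F, B2->T, B4->E, B3->T, B4->E, B3->T, B4->E, B3->T, B4->E, B3->T, B4->E, B3->T, B4->E, B3->T, ...; hits B1=F, B2=T, B3=T, B3=F, B4=S, B4=E, B5=T, B6=S, B7=F, B8=F, B9=T, B10=S, B11=F
test 3 (k=8, r=0, z=0) fires B1->F, B2->T, B4->E, B3->T, B4->E, B3->T, B4->E, B3->T, B4->E, B3->T, B4->E, B3->T, B4->S, B3->F, ...; hits B1=F, B2=T, B3=T, B3=F, B4=S, B4=E, B5=T, B6=S, B7=F, B8=F, B9=T, B10=S, B11=F
test 4 (k=3, r=0, z=3) fires B1->T, B4->E, B3->T, B4->E, B3->T, B4->S, B3->F, B6->E, B5->F, B8->F, B10->S, B9->T, B11->T; hits B1=T, B3=T, B3=F, B4=S, B4=E, B5=F, B6=E, B8=F, B9=T, B10=S, B11=T
test 5 (k=5, r=0, z=3) fires B1->T, B4->E, B3->T, B4->E, B3->T, B4->E, B3->T, B4->S, B3->F, B6->E, B5->F, B8->F, B10->S, B9->T, ...; hits B1=T, B3=T, B3=F, B4=S, B4=E, B5=F, B6=E, B8=F, B9=T, B10=S, B11=T
test 6 (k=3, r=1, z=1) fires B1->F, B2->T, B4->E, B3->T, B4->E, B3->T, B4->S, B3->F, B6->S, B5->T, B7->F, B8->T, B10->E, B9->F; hits B1=F, B2=T, B3=T, B3=F, B4=S, B4=E, B5=T, B6=S, B7=F, B8=T, B9=F, B10=E
test 7 (k=9, r=0, z=3) fires B1->T, B4->E, B3->T, B4->E, B3->T, B4->E, B3->T, B4->E, B3->T, B4->E, B3->T, B4->E, B3->T, B4->S, ...; hits B1=T, B3=T, B3=F, B4=S, B4=E, B5=F, B6=E, B8=F, B9=T, B10=S, B11=F
together the pool reaches 20 outcomes: B1=T, B1=F, B2=T, B3=T, B3=F, B4=S, B4=E, B5=T, B5=F, B6=S, B6=E, B7=F, B8=T, B8=F, B9=T, B9=F, B10=S, B10=E, B11=T, B11=F
no size-1 subset reaches all 20 outcomes (best union: 13/20)
no size-2 subset reaches all 20 outcomes (best union: 19/20)
size 3: inputs {1, 2, 6} cover all 20 outcomes, and no lexicographically smaller subset of this size does
Answer: 1, 2, 6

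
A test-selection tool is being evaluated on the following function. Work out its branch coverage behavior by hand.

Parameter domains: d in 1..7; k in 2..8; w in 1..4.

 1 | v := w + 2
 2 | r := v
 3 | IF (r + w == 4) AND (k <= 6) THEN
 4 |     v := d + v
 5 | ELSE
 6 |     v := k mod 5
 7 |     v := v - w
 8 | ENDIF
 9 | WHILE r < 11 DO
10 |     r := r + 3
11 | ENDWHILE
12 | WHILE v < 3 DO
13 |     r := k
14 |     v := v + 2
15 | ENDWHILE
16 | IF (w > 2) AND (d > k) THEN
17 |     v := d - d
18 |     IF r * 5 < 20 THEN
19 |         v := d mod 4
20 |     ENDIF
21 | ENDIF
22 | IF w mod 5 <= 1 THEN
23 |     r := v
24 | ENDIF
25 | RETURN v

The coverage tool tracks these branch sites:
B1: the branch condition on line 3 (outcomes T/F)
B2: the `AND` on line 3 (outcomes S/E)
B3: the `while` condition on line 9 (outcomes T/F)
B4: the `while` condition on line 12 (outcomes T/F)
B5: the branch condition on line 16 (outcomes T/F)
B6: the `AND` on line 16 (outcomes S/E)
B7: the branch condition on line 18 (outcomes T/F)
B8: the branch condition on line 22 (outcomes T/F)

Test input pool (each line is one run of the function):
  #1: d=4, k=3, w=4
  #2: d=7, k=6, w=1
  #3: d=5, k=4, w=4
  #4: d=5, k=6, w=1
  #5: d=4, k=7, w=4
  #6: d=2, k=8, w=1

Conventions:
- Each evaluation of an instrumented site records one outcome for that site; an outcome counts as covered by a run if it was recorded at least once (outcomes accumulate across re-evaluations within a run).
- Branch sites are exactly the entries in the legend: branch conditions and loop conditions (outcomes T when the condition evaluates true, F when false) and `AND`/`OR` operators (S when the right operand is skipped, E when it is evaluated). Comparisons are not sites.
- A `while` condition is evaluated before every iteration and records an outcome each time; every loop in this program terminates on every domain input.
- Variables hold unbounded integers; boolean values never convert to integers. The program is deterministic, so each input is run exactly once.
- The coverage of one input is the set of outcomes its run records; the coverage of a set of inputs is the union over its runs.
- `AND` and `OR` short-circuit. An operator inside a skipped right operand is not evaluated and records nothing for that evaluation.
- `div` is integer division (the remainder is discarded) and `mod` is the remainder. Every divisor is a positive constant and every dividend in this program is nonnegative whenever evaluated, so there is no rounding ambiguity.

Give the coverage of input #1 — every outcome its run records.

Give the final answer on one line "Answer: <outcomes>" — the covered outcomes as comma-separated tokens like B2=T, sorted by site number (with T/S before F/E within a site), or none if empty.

Event log for input #1 (d=4, k=3, w=4):
  B2->S, B1->F, B3->T, B3->T, B3->F, B4->T, B4->T, B4->F, B6->E, B5->T
  B7->T, B8->F
as a set, this run covers: B1=F, B2=S, B3=T, B3=F, B4=T, B4=F, B5=T, B6=E, B7=T, B8=F

Answer: B1=F, B2=S, B3=T, B3=F, B4=T, B4=F, B5=T, B6=E, B7=T, B8=F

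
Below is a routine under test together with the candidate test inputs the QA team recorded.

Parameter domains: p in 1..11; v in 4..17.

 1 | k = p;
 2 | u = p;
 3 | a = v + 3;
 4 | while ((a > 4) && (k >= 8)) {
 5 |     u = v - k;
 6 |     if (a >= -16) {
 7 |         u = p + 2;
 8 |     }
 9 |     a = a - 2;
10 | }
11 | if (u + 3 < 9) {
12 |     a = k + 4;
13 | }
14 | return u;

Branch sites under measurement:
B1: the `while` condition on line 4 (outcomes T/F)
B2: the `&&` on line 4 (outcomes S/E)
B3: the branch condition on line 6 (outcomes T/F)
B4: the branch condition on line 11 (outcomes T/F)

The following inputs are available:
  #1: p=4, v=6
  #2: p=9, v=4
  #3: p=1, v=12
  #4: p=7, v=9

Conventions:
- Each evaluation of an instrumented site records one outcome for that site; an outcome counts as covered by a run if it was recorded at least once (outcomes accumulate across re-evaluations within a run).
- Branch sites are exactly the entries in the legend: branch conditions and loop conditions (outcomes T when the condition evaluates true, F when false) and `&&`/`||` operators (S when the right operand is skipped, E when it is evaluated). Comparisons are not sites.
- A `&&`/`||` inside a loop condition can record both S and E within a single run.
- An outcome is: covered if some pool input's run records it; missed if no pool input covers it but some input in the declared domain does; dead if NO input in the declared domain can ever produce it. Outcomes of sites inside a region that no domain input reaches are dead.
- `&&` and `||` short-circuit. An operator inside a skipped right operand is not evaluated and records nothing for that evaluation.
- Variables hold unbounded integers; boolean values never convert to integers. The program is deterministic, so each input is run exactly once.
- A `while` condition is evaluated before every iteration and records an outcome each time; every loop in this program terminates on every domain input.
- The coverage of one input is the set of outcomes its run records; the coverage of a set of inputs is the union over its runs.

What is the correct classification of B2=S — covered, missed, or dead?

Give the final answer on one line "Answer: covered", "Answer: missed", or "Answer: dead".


B2=S is recorded by pool input(s) 2 -> covered
Answer: covered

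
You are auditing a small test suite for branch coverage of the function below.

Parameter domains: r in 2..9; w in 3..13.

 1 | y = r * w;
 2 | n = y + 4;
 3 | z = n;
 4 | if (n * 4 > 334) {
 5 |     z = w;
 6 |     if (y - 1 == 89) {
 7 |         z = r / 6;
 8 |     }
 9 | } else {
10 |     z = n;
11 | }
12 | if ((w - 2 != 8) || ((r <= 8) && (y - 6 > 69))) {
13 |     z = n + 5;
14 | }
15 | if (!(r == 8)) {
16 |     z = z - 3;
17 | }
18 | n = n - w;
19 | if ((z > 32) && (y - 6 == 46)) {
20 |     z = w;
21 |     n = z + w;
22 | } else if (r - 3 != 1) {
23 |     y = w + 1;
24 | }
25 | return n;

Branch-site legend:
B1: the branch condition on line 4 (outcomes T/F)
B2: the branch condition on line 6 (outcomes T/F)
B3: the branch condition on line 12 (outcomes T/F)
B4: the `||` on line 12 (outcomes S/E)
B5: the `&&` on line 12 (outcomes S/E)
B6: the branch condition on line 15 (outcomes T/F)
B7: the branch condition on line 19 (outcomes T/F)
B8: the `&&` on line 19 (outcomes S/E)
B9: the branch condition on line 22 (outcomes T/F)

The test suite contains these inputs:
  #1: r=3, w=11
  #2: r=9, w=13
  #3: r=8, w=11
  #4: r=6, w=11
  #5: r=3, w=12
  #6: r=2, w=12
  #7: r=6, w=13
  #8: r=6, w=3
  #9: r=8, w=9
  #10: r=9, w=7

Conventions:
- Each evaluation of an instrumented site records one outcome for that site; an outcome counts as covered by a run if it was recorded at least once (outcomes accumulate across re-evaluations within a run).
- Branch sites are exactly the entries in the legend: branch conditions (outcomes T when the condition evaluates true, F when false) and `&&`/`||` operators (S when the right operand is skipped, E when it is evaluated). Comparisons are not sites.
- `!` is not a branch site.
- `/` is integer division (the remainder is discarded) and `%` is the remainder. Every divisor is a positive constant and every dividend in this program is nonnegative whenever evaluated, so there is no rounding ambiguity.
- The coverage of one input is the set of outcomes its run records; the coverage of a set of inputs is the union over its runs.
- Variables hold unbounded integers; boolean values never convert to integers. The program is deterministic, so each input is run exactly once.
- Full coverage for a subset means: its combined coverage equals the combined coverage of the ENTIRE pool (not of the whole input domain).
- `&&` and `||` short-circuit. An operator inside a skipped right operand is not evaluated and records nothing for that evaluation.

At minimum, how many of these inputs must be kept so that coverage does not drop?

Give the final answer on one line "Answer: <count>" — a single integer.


run #1 (r=3, w=11) records B1=F, B3=T, B4=S, B6=T, B7=F, B8=E, B9=T
run #2 (r=9, w=13) records B1=T, B2=F, B3=T, B4=S, B6=T, B7=F, B8=E, B9=T
run #3 (r=8, w=11) records B1=T, B2=F, B3=T, B4=S, B6=F, B7=F, B8=E, B9=T
run #4 (r=6, w=11) records B1=F, B3=T, B4=S, B6=T, B7=F, B8=E, B9=T
run #5 (r=3, w=12) records B1=F, B3=T, B4=S, B6=T, B7=F, B8=E, B9=T
run #6 (r=2, w=12) records B1=F, B3=T, B4=S, B6=T, B7=F, B8=S, B9=T
run #7 (r=6, w=13) records B1=F, B3=T, B4=S, B6=T, B7=F, B8=E, B9=T
run #8 (r=6, w=3) records B1=F, B3=T, B4=S, B6=T, B7=F, B8=S, B9=T
run #9 (r=8, w=9) records B1=F, B3=T, B4=S, B6=F, B7=F, B8=E, B9=T
run #10 (r=9, w=7) records B1=F, B3=T, B4=S, B6=T, B7=F, B8=E, B9=T
pool-wide coverage (11 outcomes): B1=T, B1=F, B2=F, B3=T, B4=S, B6=T, B6=F, B7=F, B8=S, B8=E, B9=T
no size-1 subset reaches all 11 outcomes (best union: 8/11)
the canonical winner is {3, 6}: size 2, full 11-outcome coverage, earliest index list among size-2 covers
Answer: 2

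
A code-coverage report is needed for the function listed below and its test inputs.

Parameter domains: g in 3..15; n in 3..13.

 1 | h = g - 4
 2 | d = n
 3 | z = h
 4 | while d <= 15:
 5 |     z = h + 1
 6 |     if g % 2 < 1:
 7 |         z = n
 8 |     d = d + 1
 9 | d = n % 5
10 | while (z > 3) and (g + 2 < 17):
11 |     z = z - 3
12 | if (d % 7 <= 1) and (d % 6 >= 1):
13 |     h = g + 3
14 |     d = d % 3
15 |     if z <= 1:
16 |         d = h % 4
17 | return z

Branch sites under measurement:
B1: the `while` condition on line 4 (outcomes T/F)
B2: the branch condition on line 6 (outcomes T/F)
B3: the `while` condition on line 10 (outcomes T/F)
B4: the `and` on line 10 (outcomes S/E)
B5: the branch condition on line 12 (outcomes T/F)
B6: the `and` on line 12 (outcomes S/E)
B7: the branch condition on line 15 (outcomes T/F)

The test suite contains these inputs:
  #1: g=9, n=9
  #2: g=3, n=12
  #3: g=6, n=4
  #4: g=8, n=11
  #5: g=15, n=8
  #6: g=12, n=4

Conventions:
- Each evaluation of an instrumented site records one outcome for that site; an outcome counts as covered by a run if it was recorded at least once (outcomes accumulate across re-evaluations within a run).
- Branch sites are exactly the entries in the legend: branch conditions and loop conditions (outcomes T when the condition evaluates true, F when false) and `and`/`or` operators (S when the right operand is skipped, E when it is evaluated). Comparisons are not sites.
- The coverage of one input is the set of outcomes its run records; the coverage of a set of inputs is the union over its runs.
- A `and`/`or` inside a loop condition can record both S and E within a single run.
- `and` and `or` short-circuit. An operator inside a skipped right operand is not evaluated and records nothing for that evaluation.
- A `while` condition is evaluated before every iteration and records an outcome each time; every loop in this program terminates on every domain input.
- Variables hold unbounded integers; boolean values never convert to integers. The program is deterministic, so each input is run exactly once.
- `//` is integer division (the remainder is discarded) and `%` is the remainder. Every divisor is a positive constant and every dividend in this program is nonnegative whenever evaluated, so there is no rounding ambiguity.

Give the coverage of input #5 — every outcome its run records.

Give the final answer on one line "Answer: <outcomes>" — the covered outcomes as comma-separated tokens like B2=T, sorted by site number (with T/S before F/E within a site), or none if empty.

Tracing the run of input #5 (g=15, n=8):
  B1->T, B2->F, B1->T, B2->F, B1->T, B2->F, B1->T, B2->F, B1->T, B2->F
  B1->T, B2->F, B1->T, B2->F, B1->T, B2->F, B1->F, B4->E, B3->F, B6->S
  B5->F
distinct outcomes covered: B1=T, B1=F, B2=F, B3=F, B4=E, B5=F, B6=S

Answer: B1=T, B1=F, B2=F, B3=F, B4=E, B5=F, B6=S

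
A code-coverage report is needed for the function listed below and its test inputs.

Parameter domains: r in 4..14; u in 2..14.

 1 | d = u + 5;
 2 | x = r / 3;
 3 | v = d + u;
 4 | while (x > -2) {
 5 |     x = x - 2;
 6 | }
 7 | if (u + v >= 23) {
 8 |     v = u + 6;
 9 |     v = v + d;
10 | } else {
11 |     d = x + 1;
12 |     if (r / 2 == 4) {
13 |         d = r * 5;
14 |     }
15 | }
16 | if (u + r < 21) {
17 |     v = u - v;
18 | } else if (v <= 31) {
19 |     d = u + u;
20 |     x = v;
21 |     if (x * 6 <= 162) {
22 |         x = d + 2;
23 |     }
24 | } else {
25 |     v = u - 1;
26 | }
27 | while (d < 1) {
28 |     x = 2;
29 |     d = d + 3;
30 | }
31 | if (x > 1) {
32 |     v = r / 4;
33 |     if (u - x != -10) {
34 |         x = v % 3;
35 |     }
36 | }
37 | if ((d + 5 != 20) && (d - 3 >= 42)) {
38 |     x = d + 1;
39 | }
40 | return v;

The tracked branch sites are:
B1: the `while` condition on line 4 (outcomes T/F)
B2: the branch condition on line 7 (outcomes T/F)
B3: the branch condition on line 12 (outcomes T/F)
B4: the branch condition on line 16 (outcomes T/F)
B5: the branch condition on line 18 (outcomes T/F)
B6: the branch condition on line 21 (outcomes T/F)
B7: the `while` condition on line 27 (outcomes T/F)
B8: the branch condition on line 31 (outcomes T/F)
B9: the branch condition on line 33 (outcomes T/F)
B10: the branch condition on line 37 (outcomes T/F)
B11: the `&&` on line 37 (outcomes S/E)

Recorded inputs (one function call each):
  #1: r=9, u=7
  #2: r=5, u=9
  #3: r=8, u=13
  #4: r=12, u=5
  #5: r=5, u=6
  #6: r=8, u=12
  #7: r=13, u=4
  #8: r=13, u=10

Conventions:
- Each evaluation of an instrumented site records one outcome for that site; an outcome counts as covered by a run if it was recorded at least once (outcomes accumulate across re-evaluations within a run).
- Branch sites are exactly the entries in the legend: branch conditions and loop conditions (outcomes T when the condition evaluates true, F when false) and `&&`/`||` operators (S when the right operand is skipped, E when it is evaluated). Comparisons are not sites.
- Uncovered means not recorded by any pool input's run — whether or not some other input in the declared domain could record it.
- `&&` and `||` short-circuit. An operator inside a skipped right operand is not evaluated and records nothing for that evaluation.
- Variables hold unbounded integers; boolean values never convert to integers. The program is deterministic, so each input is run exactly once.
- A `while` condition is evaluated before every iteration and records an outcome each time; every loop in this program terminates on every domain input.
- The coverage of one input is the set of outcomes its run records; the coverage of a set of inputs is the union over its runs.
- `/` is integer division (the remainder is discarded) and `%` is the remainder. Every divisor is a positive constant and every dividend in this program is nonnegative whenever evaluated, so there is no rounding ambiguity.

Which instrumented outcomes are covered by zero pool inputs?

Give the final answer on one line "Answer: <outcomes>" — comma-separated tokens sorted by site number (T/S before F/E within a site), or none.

test 1 (r=9, u=7) fires B1->T, B1->T, B1->T, B1->F, B2->T, B4->T, B7->F, B8->F, B11->E, B10->F; hits B1=T, B1=F, B2=T, B4=T, B7=F, B8=F, B10=F, B11=E
test 2 (r=5, u=9) fires B1->T, B1->T, B1->F, B2->T, B4->T, B7->F, B8->F, B11->E, B10->F; hits B1=T, B1=F, B2=T, B4=T, B7=F, B8=F, B10=F, B11=E
test 3 (r=8, u=13) fires B1->T, B1->T, B1->F, B2->T, B4->F, B5->F, B7->F, B8->F, B11->E, B10->F; hits B1=T, B1=F, B2=T, B4=F, B5=F, B7=F, B8=F, B10=F, B11=E
test 4 (r=12, u=5) fires B1->T, B1->T, B1->T, B1->F, B2->F, B3->F, B4->T, B7->T, B7->F, B8->T, B9->T, B11->E, B10->F; hits B1=T, B1=F, B2=F, B3=F, B4=T, B7=T, B7=F, B8=T, B9=T, B10=F, B11=E
test 5 (r=5, u=6) fires B1->T, B1->T, B1->F, B2->T, B4->T, B7->F, B8->F, B11->E, B10->F; hits B1=T, B1=F, B2=T, B4=T, B7=F, B8=F, B10=F, B11=E
test 6 (r=8, u=12) fires B1->T, B1->T, B1->F, B2->T, B4->T, B7->F, B8->F, B11->E, B10->F; hits B1=T, B1=F, B2=T, B4=T, B7=F, B8=F, B10=F, B11=E
test 7 (r=13, u=4) fires B1->T, B1->T, B1->T, B1->F, B2->F, B3->F, B4->T, B7->T, B7->F, B8->T, B9->T, B11->E, B10->F; hits B1=T, B1=F, B2=F, B3=F, B4=T, B7=T, B7=F, B8=T, B9=T, B10=F, B11=E
test 8 (r=13, u=10) fires B1->T, B1->T, B1->T, B1->F, B2->T, B4->F, B5->T, B6->F, B7->F, B8->T, B9->T, B11->E, B10->F; hits B1=T, B1=F, B2=T, B4=F, B5=T, B6=F, B7=F, B8=T, B9=T, B10=F, B11=E
union over the pool: B1=T, B1=F, B2=T, B2=F, B3=F, B4=T, B4=F, B5=T, B5=F, B6=F, B7=T, B7=F, B8=T, B8=F, B9=T, B10=F, B11=E
uncovered (5 of 22): B3=T, B6=T, B9=F, B10=T, B11=S

Answer: B3=T, B6=T, B9=F, B10=T, B11=S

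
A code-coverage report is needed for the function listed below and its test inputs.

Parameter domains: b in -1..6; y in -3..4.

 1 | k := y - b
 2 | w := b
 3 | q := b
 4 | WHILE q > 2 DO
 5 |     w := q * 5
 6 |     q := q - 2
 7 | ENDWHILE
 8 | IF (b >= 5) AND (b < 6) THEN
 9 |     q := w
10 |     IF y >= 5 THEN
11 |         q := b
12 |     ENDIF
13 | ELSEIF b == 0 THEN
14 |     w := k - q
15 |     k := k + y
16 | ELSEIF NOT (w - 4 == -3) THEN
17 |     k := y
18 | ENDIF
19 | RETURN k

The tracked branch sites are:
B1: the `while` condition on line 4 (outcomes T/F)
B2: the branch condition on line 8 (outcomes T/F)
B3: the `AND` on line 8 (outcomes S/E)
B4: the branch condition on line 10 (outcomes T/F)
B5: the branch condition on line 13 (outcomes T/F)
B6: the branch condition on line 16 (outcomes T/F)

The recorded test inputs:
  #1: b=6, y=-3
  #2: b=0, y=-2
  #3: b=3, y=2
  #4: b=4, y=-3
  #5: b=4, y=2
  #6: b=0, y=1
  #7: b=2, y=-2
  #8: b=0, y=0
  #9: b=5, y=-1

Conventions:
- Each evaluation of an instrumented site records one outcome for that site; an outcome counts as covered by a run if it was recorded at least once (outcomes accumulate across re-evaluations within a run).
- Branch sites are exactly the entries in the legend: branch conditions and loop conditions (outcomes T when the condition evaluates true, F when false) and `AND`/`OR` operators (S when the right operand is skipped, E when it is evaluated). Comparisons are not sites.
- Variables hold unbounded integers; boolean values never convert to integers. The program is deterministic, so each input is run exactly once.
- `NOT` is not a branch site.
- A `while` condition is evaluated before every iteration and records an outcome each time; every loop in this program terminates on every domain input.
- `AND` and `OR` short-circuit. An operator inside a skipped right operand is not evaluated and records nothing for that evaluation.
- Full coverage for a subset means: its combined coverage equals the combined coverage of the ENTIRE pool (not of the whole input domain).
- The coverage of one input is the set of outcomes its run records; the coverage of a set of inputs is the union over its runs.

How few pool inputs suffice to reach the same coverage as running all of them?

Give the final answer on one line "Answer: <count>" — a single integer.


input #1, b=6, y=-3: events B1->T, B1->T, B1->F, B3->E, B2->F, B5->F, B6->T; outcomes B1=T, B1=F, B2=F, B3=E, B5=F, B6=T
input #2, b=0, y=-2: events B1->F, B3->S, B2->F, B5->T; outcomes B1=F, B2=F, B3=S, B5=T
input #3, b=3, y=2: events B1->T, B1->F, B3->S, B2->F, B5->F, B6->T; outcomes B1=T, B1=F, B2=F, B3=S, B5=F, B6=T
input #4, b=4, y=-3: events B1->T, B1->F, B3->S, B2->F, B5->F, B6->T; outcomes B1=T, B1=F, B2=F, B3=S, B5=F, B6=T
input #5, b=4, y=2: events B1->T, B1->F, B3->S, B2->F, B5->F, B6->T; outcomes B1=T, B1=F, B2=F, B3=S, B5=F, B6=T
input #6, b=0, y=1: events B1->F, B3->S, B2->F, B5->T; outcomes B1=F, B2=F, B3=S, B5=T
input #7, b=2, y=-2: events B1->F, B3->S, B2->F, B5->F, B6->T; outcomes B1=F, B2=F, B3=S, B5=F, B6=T
input #8, b=0, y=0: events B1->F, B3->S, B2->F, B5->T; outcomes B1=F, B2=F, B3=S, B5=T
input #9, b=5, y=-1: events B1->T, B1->T, B1->F, B3->E, B2->T, B4->F; outcomes B1=T, B1=F, B2=T, B3=E, B4=F
pool-wide coverage (10 outcomes): B1=T, B1=F, B2=T, B2=F, B3=S, B3=E, B4=F, B5=T, B5=F, B6=T
size 1 is not enough: best union over all size-1 subsets is 6/10
size 2 is not enough: best union over all size-2 subsets is 9/10
size 3: inputs {1, 2, 9} cover all 10 outcomes, and no lexicographically smaller subset of this size does
Answer: 3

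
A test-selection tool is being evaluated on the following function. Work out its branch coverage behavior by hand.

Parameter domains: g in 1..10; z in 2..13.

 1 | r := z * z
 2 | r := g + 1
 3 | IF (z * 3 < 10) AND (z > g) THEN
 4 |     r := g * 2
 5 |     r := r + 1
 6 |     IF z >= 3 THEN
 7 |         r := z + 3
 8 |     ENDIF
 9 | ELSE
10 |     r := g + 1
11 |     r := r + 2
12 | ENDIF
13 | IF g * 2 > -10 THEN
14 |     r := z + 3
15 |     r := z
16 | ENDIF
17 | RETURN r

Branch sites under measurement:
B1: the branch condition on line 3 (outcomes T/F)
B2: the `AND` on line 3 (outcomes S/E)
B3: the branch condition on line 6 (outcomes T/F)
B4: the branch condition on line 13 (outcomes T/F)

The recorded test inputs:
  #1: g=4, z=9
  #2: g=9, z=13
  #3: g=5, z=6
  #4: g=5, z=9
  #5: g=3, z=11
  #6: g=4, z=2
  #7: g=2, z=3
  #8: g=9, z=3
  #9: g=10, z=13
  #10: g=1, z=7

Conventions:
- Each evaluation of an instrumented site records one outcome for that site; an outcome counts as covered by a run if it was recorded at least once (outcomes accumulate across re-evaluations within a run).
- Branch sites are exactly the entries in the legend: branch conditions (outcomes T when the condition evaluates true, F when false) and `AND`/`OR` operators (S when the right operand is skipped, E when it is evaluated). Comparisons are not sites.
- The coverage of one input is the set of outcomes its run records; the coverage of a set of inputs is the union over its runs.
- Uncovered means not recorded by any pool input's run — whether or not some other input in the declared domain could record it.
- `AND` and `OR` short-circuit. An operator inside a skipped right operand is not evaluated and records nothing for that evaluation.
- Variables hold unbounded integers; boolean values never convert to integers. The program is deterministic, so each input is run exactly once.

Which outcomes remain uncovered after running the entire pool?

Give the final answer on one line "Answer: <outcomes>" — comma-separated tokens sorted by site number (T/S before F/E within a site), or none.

input #1, g=4, z=9: outcomes B1=F, B2=S, B4=T
input #2, g=9, z=13: outcomes B1=F, B2=S, B4=T
input #3, g=5, z=6: outcomes B1=F, B2=S, B4=T
input #4, g=5, z=9: outcomes B1=F, B2=S, B4=T
input #5, g=3, z=11: outcomes B1=F, B2=S, B4=T
input #6, g=4, z=2: outcomes B1=F, B2=E, B4=T
input #7, g=2, z=3: outcomes B1=T, B2=E, B3=T, B4=T
input #8, g=9, z=3: outcomes B1=F, B2=E, B4=T
input #9, g=10, z=13: outcomes B1=F, B2=S, B4=T
input #10, g=1, z=7: outcomes B1=F, B2=S, B4=T
union over the pool: B1=T, B1=F, B2=S, B2=E, B3=T, B4=T
uncovered (2 of 8): B3=F, B4=F

Answer: B3=F, B4=F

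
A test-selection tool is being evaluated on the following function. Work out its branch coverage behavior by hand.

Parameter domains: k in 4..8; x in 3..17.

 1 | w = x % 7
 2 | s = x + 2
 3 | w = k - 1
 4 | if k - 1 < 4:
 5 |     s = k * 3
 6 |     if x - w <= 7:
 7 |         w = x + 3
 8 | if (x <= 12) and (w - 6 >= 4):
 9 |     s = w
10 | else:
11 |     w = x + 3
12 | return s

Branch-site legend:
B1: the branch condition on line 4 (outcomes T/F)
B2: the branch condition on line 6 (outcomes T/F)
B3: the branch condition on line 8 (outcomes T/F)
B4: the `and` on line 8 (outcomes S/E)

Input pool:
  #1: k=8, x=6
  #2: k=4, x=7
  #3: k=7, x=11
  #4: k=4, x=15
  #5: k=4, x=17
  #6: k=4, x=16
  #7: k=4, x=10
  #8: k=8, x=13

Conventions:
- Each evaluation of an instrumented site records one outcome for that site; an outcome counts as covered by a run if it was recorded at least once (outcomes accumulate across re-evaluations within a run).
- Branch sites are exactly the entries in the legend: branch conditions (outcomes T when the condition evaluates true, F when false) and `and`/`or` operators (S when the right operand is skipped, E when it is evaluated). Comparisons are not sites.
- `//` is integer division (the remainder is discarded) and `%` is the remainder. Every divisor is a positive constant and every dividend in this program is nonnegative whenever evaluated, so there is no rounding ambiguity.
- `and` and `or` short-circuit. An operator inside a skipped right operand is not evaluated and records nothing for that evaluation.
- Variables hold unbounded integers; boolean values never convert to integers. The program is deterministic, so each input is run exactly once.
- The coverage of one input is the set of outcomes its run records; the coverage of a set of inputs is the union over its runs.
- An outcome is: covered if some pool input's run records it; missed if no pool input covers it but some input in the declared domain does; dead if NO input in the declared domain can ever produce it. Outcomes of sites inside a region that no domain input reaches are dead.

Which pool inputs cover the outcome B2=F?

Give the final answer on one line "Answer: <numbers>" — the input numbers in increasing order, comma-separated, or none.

input #1 (k=8, x=6): never hits B2=F
input #2 (k=4, x=7): never hits B2=F
input #3 (k=7, x=11): never hits B2=F
input #4 (k=4, x=15): hits B2=F
input #5 (k=4, x=17): hits B2=F
input #6 (k=4, x=16): hits B2=F
input #7 (k=4, x=10): never hits B2=F
input #8 (k=8, x=13): never hits B2=F

Answer: 4, 5, 6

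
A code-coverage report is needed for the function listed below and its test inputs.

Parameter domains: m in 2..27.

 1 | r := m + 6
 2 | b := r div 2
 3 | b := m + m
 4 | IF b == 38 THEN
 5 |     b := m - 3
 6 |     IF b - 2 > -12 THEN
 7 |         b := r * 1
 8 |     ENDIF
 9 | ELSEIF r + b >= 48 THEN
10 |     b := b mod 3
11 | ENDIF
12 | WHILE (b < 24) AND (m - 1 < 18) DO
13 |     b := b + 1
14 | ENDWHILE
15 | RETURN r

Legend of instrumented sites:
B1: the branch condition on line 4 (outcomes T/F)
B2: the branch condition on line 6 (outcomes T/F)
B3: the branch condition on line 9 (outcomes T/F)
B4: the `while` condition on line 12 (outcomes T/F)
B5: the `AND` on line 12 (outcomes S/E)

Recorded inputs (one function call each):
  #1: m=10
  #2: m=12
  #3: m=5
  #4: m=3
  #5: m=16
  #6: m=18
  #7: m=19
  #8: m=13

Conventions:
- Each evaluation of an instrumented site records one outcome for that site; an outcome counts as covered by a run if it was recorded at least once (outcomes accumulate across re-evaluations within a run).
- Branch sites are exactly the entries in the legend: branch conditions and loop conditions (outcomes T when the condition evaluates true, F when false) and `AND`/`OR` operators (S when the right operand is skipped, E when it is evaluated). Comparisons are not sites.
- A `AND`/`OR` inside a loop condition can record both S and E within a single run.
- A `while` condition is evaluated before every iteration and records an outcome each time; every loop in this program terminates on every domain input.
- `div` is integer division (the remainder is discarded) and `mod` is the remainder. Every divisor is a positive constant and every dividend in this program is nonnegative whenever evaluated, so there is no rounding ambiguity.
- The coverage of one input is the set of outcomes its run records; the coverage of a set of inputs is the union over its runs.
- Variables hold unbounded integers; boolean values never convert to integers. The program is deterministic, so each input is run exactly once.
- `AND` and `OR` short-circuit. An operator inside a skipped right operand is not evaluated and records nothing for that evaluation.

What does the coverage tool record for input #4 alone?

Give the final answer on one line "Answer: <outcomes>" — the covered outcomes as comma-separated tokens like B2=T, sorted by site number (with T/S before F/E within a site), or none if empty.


Event log for input #4 (m=3):
  B1->F, B3->F, B5->E, B4->T, B5->E, B4->T, B5->E, B4->T, B5->E, B4->T
  B5->E, B4->T, B5->E, B4->T, B5->E, B4->T, B5->E, B4->T, B5->E, B4->T
  B5->E, B4->T, B5->E, B4->T, B5->E, B4->T, B5->E, B4->T, B5->E, B4->T
  B5->E, B4->T, B5->E, B4->T, B5->E, B4->T, B5->E, B4->T, B5->S, B4->F
deduplicating events, the covered set is: B1=F, B3=F, B4=T, B4=F, B5=S, B5=E
Answer: B1=F, B3=F, B4=T, B4=F, B5=S, B5=E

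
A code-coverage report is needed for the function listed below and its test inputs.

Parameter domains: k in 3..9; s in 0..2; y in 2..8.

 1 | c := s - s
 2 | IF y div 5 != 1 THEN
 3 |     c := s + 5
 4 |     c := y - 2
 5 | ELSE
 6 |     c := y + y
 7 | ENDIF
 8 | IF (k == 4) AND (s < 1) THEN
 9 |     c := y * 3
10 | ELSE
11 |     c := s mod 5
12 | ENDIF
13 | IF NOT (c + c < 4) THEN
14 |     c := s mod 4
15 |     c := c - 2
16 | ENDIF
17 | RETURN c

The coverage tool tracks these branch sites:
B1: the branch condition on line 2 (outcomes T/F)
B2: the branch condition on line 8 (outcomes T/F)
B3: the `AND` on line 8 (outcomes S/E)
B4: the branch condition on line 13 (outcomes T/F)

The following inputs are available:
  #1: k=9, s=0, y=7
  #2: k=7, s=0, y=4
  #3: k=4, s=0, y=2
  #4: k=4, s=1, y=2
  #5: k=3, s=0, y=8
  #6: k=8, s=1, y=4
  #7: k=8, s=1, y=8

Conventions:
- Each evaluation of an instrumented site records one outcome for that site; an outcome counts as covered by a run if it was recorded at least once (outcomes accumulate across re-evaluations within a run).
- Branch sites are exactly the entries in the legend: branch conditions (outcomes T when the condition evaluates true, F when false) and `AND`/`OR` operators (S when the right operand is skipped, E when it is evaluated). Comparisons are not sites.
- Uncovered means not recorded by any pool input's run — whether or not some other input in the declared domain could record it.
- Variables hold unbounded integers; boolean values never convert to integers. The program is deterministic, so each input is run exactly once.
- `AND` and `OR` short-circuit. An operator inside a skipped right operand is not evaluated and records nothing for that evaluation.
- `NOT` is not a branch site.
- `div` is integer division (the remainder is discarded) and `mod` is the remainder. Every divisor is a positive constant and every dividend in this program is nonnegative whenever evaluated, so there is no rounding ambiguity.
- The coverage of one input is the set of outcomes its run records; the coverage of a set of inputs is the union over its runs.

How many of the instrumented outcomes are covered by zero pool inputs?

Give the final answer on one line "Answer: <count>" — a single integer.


input #1, k=9, s=0, y=7: events B1->F, B3->S, B2->F, B4->F; outcomes B1=F, B2=F, B3=S, B4=F
input #2, k=7, s=0, y=4: events B1->T, B3->S, B2->F, B4->F; outcomes B1=T, B2=F, B3=S, B4=F
input #3, k=4, s=0, y=2: events B1->T, B3->E, B2->T, B4->T; outcomes B1=T, B2=T, B3=E, B4=T
input #4, k=4, s=1, y=2: events B1->T, B3->E, B2->F, B4->F; outcomes B1=T, B2=F, B3=E, B4=F
input #5, k=3, s=0, y=8: events B1->F, B3->S, B2->F, B4->F; outcomes B1=F, B2=F, B3=S, B4=F
input #6, k=8, s=1, y=4: events B1->T, B3->S, B2->F, B4->F; outcomes B1=T, B2=F, B3=S, B4=F
input #7, k=8, s=1, y=8: events B1->F, B3->S, B2->F, B4->F; outcomes B1=F, B2=F, B3=S, B4=F
union over the pool: B1=T, B1=F, B2=T, B2=F, B3=S, B3=E, B4=T, B4=F
uncovered (0 of 8): none
Answer: 0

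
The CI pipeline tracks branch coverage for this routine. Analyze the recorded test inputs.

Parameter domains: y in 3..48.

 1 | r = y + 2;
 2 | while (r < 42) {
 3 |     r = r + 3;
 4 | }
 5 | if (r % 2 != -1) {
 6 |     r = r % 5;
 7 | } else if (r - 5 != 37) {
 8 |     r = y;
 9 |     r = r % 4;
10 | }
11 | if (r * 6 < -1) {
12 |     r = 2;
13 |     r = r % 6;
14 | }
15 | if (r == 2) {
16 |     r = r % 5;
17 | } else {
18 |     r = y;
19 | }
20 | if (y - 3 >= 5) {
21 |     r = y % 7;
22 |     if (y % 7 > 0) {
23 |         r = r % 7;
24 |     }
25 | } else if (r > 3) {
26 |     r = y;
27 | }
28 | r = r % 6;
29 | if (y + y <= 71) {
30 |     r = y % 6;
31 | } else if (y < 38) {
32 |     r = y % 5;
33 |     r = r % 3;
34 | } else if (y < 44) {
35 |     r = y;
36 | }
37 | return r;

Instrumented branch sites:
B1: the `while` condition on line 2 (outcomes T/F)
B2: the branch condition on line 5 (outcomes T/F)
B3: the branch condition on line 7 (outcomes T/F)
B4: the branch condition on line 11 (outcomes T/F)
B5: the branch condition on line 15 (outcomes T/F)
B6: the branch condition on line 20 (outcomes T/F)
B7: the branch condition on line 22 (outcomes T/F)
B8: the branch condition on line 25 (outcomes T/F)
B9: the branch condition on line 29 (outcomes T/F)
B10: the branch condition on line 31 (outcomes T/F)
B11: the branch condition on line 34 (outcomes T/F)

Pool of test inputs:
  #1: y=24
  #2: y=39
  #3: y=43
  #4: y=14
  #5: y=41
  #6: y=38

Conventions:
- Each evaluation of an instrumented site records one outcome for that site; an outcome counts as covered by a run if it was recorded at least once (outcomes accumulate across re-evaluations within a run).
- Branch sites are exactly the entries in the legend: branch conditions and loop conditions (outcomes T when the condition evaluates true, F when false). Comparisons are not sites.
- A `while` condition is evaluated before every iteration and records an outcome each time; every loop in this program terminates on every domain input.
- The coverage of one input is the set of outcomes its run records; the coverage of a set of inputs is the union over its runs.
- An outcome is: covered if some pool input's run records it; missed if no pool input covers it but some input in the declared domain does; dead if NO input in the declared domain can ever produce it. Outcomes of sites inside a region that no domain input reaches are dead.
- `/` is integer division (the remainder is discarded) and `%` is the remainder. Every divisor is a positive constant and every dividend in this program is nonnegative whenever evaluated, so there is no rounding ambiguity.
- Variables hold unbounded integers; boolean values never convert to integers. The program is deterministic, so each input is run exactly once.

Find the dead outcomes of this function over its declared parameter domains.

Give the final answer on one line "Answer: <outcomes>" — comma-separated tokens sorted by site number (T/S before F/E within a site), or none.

exhaustive pass over the 46-input domain:
  B2=F: zero occurrences over every domain input -> dead
  B3=T: zero occurrences over every domain input -> dead
  B3=F: zero occurrences over every domain input -> dead
  B4=T: zero occurrences over every domain input -> dead
  reachable outcomes have witnesses, e.g. B1=T (e.g. y=3), B1=F (e.g. y=3), B2=T (e.g. y=3), B4=F (e.g. y=3)

Answer: B2=F, B3=T, B3=F, B4=T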